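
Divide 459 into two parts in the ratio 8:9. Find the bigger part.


Total parts = 8 + 9 = 17
Value per part = 459 / 17 = 27
First share = 8 * 27 = 216
Second share = 9 * 27 = 243
Larger share = 243

243


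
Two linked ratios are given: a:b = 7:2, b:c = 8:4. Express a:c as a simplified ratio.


Given a:b = 7:2 and b:c = 8:4
Make b consistent. Multiply first ratio by 8: a:b = 56:16
Multiply second ratio by 2: b:c = 16:8
Now b = 16 in both, so a:b:c = 56:16:8
Therefore a:c = 56:8
Simplify by GCD: a:c = 7:1

7:1


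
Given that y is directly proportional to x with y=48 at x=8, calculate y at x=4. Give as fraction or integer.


Direct proportion: y = kx
Find k: k = 48/8 = 6
Compute y at x=4: y = 6 * 4
y = 24

24


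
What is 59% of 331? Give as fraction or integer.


Compute 59% of 331
Convert percentage: 59% = 59/100
Multiply: 331 * 59/100
= 19529/100
= 19529/100

19529/100


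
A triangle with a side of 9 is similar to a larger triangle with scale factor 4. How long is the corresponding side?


Similar triangles have proportional sides
Scale factor = 4
Smaller side = 9
Corresponding larger side = 9 * 4
= 36

36


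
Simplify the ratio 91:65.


Find GCD(91, 65)
GCD = 13
Divide both by 13: 91/13 = 7, 65/13 = 5
Simplified ratio = 7:5

7:5


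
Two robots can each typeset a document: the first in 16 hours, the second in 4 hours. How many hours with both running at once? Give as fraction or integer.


Rate of A = 1/16 job per hour
Rate of B = 1/4 job per hour
Combined rate = 1/16 + 1/4
Find common denominator: (4 + 16)/(16*4) = 20/64
Combined rate = 5/16 job per hour
Time together = 1 / (5/16) = 16/5 hours

16/5


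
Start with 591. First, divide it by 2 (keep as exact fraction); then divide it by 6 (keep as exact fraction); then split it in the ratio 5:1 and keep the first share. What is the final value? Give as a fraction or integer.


Start with 591.
Step 1: Divide by 2: 591 / 2 = 591/2
Step 2: Divide by 6: 591/2 / 6 = 197/4
Step 3: Split 5:1, first share = 197/4 * 5/6 = 985/24
Final result = 985/24

985/24


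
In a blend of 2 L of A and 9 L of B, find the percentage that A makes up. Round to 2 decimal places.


Volume of A = 2 L
Volume of B = 9 L
Total volume = 2 + 9 = 11 L
Percentage of A = (2/11) * 100
= 18.18%

18.18


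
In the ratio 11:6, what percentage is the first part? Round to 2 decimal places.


Total parts = 11 + 6 = 17
First part fraction = 11/17
Percentage = (11/17) * 100
= 0.647059 * 100
= 64.71%

64.71


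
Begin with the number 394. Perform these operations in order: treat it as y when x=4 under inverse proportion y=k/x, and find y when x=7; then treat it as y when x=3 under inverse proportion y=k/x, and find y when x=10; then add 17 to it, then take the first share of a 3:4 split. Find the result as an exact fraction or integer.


Start with 394.
Step 1: Inverse prop: k = (394)*4; new y = k/7 = 394*4/7 = 1576/7
Step 2: Inverse prop: k = (1576/7)*3; new y = k/10 = 1576/7*3/10 = 2364/35
Step 3: Add 17: 2364/35+17=2959/35; split 3:4 first = 2959/35*3/7 = 8877/245
Final result = 8877/245

8877/245


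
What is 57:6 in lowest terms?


Find GCD(57, 6)
GCD = 3
Divide both by 3: 57/3 = 19, 6/3 = 2
Simplified ratio = 19:2

19:2


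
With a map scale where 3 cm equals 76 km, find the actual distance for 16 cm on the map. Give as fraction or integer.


Map scale: 3 cm = 76 km
Measured distance on map = 16 cm
Set up proportion: 16 * 76 / 3
= 1216 / 3
= 1216/3 km

1216/3


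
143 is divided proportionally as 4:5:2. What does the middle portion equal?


Ratio = 4:5:2
Total parts = 4 + 5 + 2 = 11
Value per part = 143 / 11 = 13
First share = 4 * 13 = 52
Middle share = 5 * 13 = 65
Third share = 2 * 13 = 26

65


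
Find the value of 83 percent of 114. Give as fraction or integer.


Compute 83% of 114
Convert percentage: 83% = 83/100
Multiply: 114 * 83/100
= 9462/100
= 4731/50

4731/50


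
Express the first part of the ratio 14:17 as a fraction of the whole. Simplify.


Total parts = 14 + 17 = 31
First part fraction = 14/31
Simplify: 14/31 = 14/31

14/31


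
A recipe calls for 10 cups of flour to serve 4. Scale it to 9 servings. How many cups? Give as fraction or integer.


Original: 10 cups for 4 servings
Target servings = 9
Scaling factor = 9/4
New amount = 10 * 9/4
= 90/4
= 45/2 cups

45/2


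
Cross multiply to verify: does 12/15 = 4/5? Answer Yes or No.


Cross multiply to check 12/15 = 4/5
Left cross product: 12 * 5 = 60
Right cross product: 15 * 4 = 60
60 = 60
Equal, so proportions match => Yes

Yes


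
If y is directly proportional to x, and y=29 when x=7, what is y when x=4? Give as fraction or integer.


Direct proportion: y = kx
Find k: k = 29/7 = 29/7
Compute y at x=4: y = 29/7 * 4
y = 116/7

116/7


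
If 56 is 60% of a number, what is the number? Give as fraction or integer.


Given: 56 is 60% of the whole
Set up: 56 = 60/100 * whole
whole = 56 * 100 / 60
whole = 5600 / 60
whole = 280/3

280/3


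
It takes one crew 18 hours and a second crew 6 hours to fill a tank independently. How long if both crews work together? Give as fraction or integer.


Rate of A = 1/18 job per hour
Rate of B = 1/6 job per hour
Combined rate = 1/18 + 1/6
Find common denominator: (6 + 18)/(18*6) = 24/108
Combined rate = 2/9 job per hour
Time together = 1 / (2/9) = 9/2 hours

9/2


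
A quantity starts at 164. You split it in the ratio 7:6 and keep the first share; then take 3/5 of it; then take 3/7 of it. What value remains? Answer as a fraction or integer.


Start with 164.
Step 1: Split 7:6, first share = 164 * 7/13 = 1148/13
Step 2: Take 3/5: 1148/13 * 3/5 = 3444/65
Step 3: Take 3/7: 3444/65 * 3/7 = 1476/65
Final result = 1476/65

1476/65


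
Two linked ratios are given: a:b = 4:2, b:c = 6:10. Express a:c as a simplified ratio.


Given a:b = 4:2 and b:c = 6:10
Make b consistent. Multiply first ratio by 6: a:b = 24:12
Multiply second ratio by 2: b:c = 12:20
Now b = 12 in both, so a:b:c = 24:12:20
Therefore a:c = 24:20
Simplify by GCD: a:c = 6:5

6:5


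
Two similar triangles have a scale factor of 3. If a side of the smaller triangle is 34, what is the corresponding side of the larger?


Similar triangles have proportional sides
Scale factor = 3
Smaller side = 34
Corresponding larger side = 34 * 3
= 102

102


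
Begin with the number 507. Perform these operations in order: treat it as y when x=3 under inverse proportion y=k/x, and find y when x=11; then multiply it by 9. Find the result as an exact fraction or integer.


Start with 507.
Step 1: Inverse prop: k = (507)*3; new y = k/11 = 507*3/11 = 1521/11
Step 2: Multiply by 9: 1521/11 * 9 = 13689/11
Final result = 13689/11

13689/11


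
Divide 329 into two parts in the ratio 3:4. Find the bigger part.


Total parts = 3 + 4 = 7
Value per part = 329 / 7 = 47
First share = 3 * 47 = 141
Second share = 4 * 47 = 188
Larger share = 188

188


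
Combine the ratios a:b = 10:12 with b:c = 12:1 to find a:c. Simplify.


Given a:b = 10:12 and b:c = 12:1
Make b consistent. Multiply first ratio by 12: a:b = 120:144
Multiply second ratio by 12: b:c = 144:12
Now b = 144 in both, so a:b:c = 120:144:12
Therefore a:c = 120:12
Simplify by GCD: a:c = 10:1

10:1


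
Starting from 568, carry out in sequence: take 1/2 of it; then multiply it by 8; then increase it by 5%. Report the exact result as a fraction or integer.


Start with 568.
Step 1: Take 1/2: 568 * 1/2 = 284
Step 2: Multiply by 8: 284 * 8 = 2272
Step 3: Increase by 5%: 2272 * 105/100 = 11928/5
Final result = 11928/5

11928/5


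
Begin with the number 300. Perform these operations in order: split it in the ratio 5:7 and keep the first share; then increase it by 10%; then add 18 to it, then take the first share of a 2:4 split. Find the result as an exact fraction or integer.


Start with 300.
Step 1: Split 5:7, first share = 300 * 5/12 = 125
Step 2: Increase by 10%: 125 * 110/100 = 275/2
Step 3: Add 18: 275/2+18=311/2; split 2:4 first = 311/2*2/6 = 311/6
Final result = 311/6

311/6


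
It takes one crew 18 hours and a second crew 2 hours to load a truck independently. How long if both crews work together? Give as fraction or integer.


Rate of A = 1/18 job per hour
Rate of B = 1/2 job per hour
Combined rate = 1/18 + 1/2
Find common denominator: (2 + 18)/(18*2) = 20/36
Combined rate = 5/9 job per hour
Time together = 1 / (5/9) = 9/5 hours

9/5


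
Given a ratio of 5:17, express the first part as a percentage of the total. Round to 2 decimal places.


Total parts = 5 + 17 = 22
First part fraction = 5/22
Percentage = (5/22) * 100
= 0.227273 * 100
= 22.73%

22.73


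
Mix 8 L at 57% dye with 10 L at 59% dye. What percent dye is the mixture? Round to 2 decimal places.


Solute in mixture 1 = 57% of 8 L = 8*57/100 = 114/25 L
Solute in mixture 2 = 59% of 10 L = 10*59/100 = 59/10 L
Total solute = 114/25 + 59/10 = 523/50 L
Total volume = 8 + 10 = 18 L
Final concentration = 523/50/18 * 100 = 58.11%

58.11


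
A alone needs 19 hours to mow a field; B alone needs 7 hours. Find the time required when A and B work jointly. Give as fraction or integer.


Rate of A = 1/19 job per hour
Rate of B = 1/7 job per hour
Combined rate = 1/19 + 1/7
Find common denominator: (7 + 19)/(19*7) = 26/133
Combined rate = 26/133 job per hour
Time together = 1 / (26/133) = 133/26 hours

133/26


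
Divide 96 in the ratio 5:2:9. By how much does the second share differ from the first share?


Total parts = 5 + 2 + 9 = 16
Value per part = 96 / 16 = 6
Shares: 5*6=30, 2*6=12, 9*6=54
Second share = 12, first share = 30
Difference = |12 - 30| = 18

18


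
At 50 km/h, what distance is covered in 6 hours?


Using distance = speed * time
Speed = 50 km/h
Time = 6 hours
Distance = 50 * 6
= 300 km

300


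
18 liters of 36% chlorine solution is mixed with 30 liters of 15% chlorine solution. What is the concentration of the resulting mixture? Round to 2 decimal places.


Solute in mixture 1 = 36% of 18 L = 18*36/100 = 162/25 L
Solute in mixture 2 = 15% of 30 L = 30*15/100 = 9/2 L
Total solute = 162/25 + 9/2 = 549/50 L
Total volume = 18 + 30 = 48 L
Final concentration = 549/50/48 * 100 = 22.88%

22.88


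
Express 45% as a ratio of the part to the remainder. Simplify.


Part = 45%, Remainder = 55%
Ratio = 45:55
GCD(45, 55) = 5
Simplify: 9:11 = 9:11

9:11


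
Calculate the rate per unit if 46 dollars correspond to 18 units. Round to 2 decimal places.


Total dollars = 46
Number of units = 18
Unit rate = 46 / 18
= 2.56 dollars per unit

2.56


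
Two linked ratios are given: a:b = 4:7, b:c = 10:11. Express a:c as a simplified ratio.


Given a:b = 4:7 and b:c = 10:11
Make b consistent. Multiply first ratio by 10: a:b = 40:70
Multiply second ratio by 7: b:c = 70:77
Now b = 70 in both, so a:b:c = 40:70:77
Therefore a:c = 40:77
Simplify by GCD: a:c = 40:77

40:77


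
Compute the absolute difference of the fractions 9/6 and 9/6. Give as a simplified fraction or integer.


Simplify: 9/6 = 3/2 and 9/6 = 3/2
Find common denominator: LCD = 2
Convert: 3/2 and 3/2
Difference = |3 - 3|/2 = 0/2
Simplified = 0

0


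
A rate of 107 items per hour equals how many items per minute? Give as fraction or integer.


Converting from per hour to per minute
Rate = 107 items per hour
Divide by 60: 107/60
= 107/60 items per minute

107/60


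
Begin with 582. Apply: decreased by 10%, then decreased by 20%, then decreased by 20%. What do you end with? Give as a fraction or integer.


Start: 582
Step 1: decrease by 10% => multiply by 90/100
  582 * 90/100 = 2619/5
Step 2: decrease by 20% => multiply by 80/100
  2619/5 * 80/100 = 10476/25
Step 3: decrease by 20% => multiply by 80/100
  10476/25 * 80/100 = 41904/125
Final value = 41904/125

41904/125


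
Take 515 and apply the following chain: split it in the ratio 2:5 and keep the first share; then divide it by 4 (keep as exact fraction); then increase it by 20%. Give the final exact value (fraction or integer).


Start with 515.
Step 1: Split 2:5, first share = 515 * 2/7 = 1030/7
Step 2: Divide by 4: 1030/7 / 4 = 515/14
Step 3: Increase by 20%: 515/14 * 120/100 = 309/7
Final result = 309/7

309/7


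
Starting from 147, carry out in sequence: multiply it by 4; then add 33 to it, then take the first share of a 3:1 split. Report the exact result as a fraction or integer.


Start with 147.
Step 1: Multiply by 4: 147 * 4 = 588
Step 2: Add 33: 588+33=621; split 3:1 first = 621*3/4 = 1863/4
Final result = 1863/4

1863/4


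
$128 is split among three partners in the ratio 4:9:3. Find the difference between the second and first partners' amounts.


Total parts = 4 + 9 + 3 = 16
Value per part = 128 / 16 = 8
Shares: 4*8=32, 9*8=72, 3*8=24
Second share = 72, first share = 32
Difference = |72 - 32| = 40

40


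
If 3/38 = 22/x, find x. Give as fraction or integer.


Setting up: 3/38 = 22/x
Cross multiply: 3 * x = 38 * 22
3x = 836
x = 836/3
x = 836/3

836/3


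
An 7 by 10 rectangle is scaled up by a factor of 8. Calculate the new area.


Original dimensions: 7 x 10
Enlargement factor = 8
New width = 7 * 8 = 56
New height = 10 * 8 = 80
New area = 56 * 80 = 4480

4480


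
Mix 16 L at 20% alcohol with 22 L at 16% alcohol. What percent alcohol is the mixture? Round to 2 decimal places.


Solute in mixture 1 = 20% of 16 L = 16*20/100 = 16/5 L
Solute in mixture 2 = 16% of 22 L = 22*16/100 = 88/25 L
Total solute = 16/5 + 88/25 = 168/25 L
Total volume = 16 + 22 = 38 L
Final concentration = 168/25/38 * 100 = 17.68%

17.68


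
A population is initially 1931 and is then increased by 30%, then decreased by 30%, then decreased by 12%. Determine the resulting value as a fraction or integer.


Start: 1931
Step 1: increase by 30% => multiply by 130/100
  1931 * 130/100 = 25103/10
Step 2: decrease by 30% => multiply by 70/100
  25103/10 * 70/100 = 175721/100
Step 3: decrease by 12% => multiply by 88/100
  175721/100 * 88/100 = 1932931/1250
Final value = 1932931/1250

1932931/1250


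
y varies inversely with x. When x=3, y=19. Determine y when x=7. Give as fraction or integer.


Inverse proportion: y = k/x
Find k: k = 3 * 19 = 57
Compute y at x=7: y = 57/7
y = 57/7

57/7


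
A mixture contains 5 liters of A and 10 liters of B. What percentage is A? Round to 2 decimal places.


Volume of A = 5 L
Volume of B = 10 L
Total volume = 5 + 10 = 15 L
Percentage of A = (5/15) * 100
= 33.33%

33.33


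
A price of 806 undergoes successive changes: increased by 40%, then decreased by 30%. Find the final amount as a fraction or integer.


Start: 806
Step 1: increase by 40% => multiply by 140/100
  806 * 140/100 = 5642/5
Step 2: decrease by 30% => multiply by 70/100
  5642/5 * 70/100 = 19747/25
Final value = 19747/25

19747/25


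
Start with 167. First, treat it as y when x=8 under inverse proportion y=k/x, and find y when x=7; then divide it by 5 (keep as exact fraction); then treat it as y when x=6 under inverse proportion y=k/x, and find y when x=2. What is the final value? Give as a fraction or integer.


Start with 167.
Step 1: Inverse prop: k = (167)*8; new y = k/7 = 167*8/7 = 1336/7
Step 2: Divide by 5: 1336/7 / 5 = 1336/35
Step 3: Inverse prop: k = (1336/35)*6; new y = k/2 = 1336/35*6/2 = 4008/35
Final result = 4008/35

4008/35


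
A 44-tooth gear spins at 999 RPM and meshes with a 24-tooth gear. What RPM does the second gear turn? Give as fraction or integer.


Gear ratio: teeth_A * RPM_A = teeth_B * RPM_B
44 * 999 = 24 * RPM_B
43956 = 24 * RPM_B
RPM_B = 43956 / 24
RPM_B = 3663/2

3663/2


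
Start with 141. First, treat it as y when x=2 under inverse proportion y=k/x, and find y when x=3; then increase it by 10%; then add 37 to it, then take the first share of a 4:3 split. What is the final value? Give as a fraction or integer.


Start with 141.
Step 1: Inverse prop: k = (141)*2; new y = k/3 = 141*2/3 = 94
Step 2: Increase by 10%: 94 * 110/100 = 517/5
Step 3: Add 37: 517/5+37=702/5; split 4:3 first = 702/5*4/7 = 2808/35
Final result = 2808/35

2808/35


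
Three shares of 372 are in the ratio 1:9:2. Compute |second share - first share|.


Total parts = 1 + 9 + 2 = 12
Value per part = 372 / 12 = 31
Shares: 1*31=31, 9*31=279, 2*31=62
Second share = 279, first share = 31
Difference = |279 - 31| = 248

248


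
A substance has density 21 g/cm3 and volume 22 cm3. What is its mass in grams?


Using mass = density * volume
Density = 21 g/cm3
Volume = 22 cm3
Mass = 21 * 22
= 462 g

462


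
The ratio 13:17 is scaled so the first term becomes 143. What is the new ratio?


Original ratio: 13:17
First term target: 143
Scale factor = 143 / 13 = 11
Multiply second term: 17 * 11 = 187
Equivalent ratio = 143:187

143:187


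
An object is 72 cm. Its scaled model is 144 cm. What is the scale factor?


Original length = 72 cm
Scaled length = 144 cm
Scale factor = 144 / 72
= 2

2


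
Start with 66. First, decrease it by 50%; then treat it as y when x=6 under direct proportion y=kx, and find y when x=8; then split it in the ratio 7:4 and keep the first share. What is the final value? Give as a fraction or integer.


Start with 66.
Step 1: Decrease by 50%: 66 * 50/100 = 33
Step 2: Direct prop: k = (33)/6; new y = k*8 = 33*8/6 = 44
Step 3: Split 7:4, first share = 44 * 7/11 = 28
Final result = 28

28


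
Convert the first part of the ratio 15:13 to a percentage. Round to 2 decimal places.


Total parts = 15 + 13 = 28
First part fraction = 15/28
Percentage = (15/28) * 100
= 0.535714 * 100
= 53.57%

53.57


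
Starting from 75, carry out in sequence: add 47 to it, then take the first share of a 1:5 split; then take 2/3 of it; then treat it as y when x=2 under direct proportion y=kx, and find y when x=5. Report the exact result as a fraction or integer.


Start with 75.
Step 1: Add 47: 75+47=122; split 1:5 first = 122*1/6 = 61/3
Step 2: Take 2/3: 61/3 * 2/3 = 122/9
Step 3: Direct prop: k = (122/9)/2; new y = k*5 = 122/9*5/2 = 305/9
Final result = 305/9

305/9


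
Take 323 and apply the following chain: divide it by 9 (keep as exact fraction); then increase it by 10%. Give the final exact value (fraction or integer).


Start with 323.
Step 1: Divide by 9: 323 / 9 = 323/9
Step 2: Increase by 10%: 323/9 * 110/100 = 3553/90
Final result = 3553/90

3553/90


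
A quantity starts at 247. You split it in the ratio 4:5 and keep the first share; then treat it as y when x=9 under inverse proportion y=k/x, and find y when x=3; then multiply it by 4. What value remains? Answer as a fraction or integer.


Start with 247.
Step 1: Split 4:5, first share = 247 * 4/9 = 988/9
Step 2: Inverse prop: k = (988/9)*9; new y = k/3 = 988/9*9/3 = 988/3
Step 3: Multiply by 4: 988/3 * 4 = 3952/3
Final result = 3952/3

3952/3


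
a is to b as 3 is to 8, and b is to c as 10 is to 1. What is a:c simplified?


Given a:b = 3:8 and b:c = 10:1
Make b consistent. Multiply first ratio by 10: a:b = 30:80
Multiply second ratio by 8: b:c = 80:8
Now b = 80 in both, so a:b:c = 30:80:8
Therefore a:c = 30:8
Simplify by GCD: a:c = 15:4

15:4


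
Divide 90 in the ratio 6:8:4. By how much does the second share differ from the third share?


Total parts = 6 + 8 + 4 = 18
Value per part = 90 / 18 = 5
Shares: 6*5=30, 8*5=40, 4*5=20
Second share = 40, third share = 20
Difference = |40 - 20| = 20

20


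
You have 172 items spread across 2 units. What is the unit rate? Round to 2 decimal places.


Total items = 172
Number of units = 2
Unit rate = 172 / 2
= 86 items per unit

86


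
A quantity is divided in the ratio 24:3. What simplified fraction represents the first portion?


Total parts = 24 + 3 = 27
First part fraction = 24/27
Simplify: 24/27 = 8/9

8/9


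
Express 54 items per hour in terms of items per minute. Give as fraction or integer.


Converting from per hour to per minute
Rate = 54 items per hour
Divide by 60: 54/60
= 9/10 items per minute

9/10


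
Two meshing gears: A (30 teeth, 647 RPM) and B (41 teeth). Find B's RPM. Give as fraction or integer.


Gear ratio: teeth_A * RPM_A = teeth_B * RPM_B
30 * 647 = 41 * RPM_B
19410 = 41 * RPM_B
RPM_B = 19410 / 41
RPM_B = 19410/41

19410/41


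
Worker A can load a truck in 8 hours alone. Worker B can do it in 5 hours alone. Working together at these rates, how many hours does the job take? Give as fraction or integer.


Rate of A = 1/8 job per hour
Rate of B = 1/5 job per hour
Combined rate = 1/8 + 1/5
Find common denominator: (5 + 8)/(8*5) = 13/40
Combined rate = 13/40 job per hour
Time together = 1 / (13/40) = 40/13 hours

40/13


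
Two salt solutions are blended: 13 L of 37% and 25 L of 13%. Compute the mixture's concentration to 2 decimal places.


Solute in mixture 1 = 37% of 13 L = 13*37/100 = 481/100 L
Solute in mixture 2 = 13% of 25 L = 25*13/100 = 13/4 L
Total solute = 481/100 + 13/4 = 403/50 L
Total volume = 13 + 25 = 38 L
Final concentration = 403/50/38 * 100 = 21.21%

21.21


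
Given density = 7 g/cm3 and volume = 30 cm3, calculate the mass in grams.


Using mass = density * volume
Density = 7 g/cm3
Volume = 30 cm3
Mass = 7 * 30
= 210 g

210


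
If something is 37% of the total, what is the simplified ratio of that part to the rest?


Part = 37%, Remainder = 63%
Ratio = 37:63
GCD(37, 63) = 1
Simplify: 37:63 = 37:63

37:63


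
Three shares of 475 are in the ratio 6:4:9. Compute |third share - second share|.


Total parts = 6 + 4 + 9 = 19
Value per part = 475 / 19 = 25
Shares: 6*25=150, 4*25=100, 9*25=225
Third share = 225, second share = 100
Difference = |225 - 100| = 125

125


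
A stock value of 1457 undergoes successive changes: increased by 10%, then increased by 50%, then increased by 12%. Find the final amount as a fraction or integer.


Start: 1457
Step 1: increase by 10% => multiply by 110/100
  1457 * 110/100 = 16027/10
Step 2: increase by 50% => multiply by 150/100
  16027/10 * 150/100 = 48081/20
Step 3: increase by 12% => multiply by 112/100
  48081/20 * 112/100 = 336567/125
Final value = 336567/125

336567/125


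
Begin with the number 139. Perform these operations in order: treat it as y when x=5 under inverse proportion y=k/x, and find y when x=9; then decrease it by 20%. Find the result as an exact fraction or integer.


Start with 139.
Step 1: Inverse prop: k = (139)*5; new y = k/9 = 139*5/9 = 695/9
Step 2: Decrease by 20%: 695/9 * 80/100 = 556/9
Final result = 556/9

556/9


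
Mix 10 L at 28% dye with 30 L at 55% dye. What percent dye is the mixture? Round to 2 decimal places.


Solute in mixture 1 = 28% of 10 L = 10*28/100 = 14/5 L
Solute in mixture 2 = 55% of 30 L = 30*55/100 = 33/2 L
Total solute = 14/5 + 33/2 = 193/10 L
Total volume = 10 + 30 = 40 L
Final concentration = 193/10/40 * 100 = 48.25%

48.25


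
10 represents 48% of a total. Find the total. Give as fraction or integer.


Given: 10 is 48% of the whole
Set up: 10 = 48/100 * whole
whole = 10 * 100 / 48
whole = 1000 / 48
whole = 125/6

125/6


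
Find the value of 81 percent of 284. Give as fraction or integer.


Compute 81% of 284
Convert percentage: 81% = 81/100
Multiply: 284 * 81/100
= 23004/100
= 5751/25

5751/25


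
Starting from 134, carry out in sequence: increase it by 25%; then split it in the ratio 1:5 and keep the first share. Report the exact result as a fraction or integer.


Start with 134.
Step 1: Increase by 25%: 134 * 125/100 = 335/2
Step 2: Split 1:5, first share = 335/2 * 1/6 = 335/12
Final result = 335/12

335/12


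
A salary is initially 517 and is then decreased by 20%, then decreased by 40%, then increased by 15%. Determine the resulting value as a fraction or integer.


Start: 517
Step 1: decrease by 20% => multiply by 80/100
  517 * 80/100 = 2068/5
Step 2: decrease by 40% => multiply by 60/100
  2068/5 * 60/100 = 6204/25
Step 3: increase by 15% => multiply by 115/100
  6204/25 * 115/100 = 35673/125
Final value = 35673/125

35673/125


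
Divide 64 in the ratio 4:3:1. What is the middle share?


Ratio = 4:3:1
Total parts = 4 + 3 + 1 = 8
Value per part = 64 / 8 = 8
First share = 4 * 8 = 32
Middle share = 3 * 8 = 24
Third share = 1 * 8 = 8

24


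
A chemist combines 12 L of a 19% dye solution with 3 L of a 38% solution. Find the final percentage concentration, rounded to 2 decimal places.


Solute in mixture 1 = 19% of 12 L = 12*19/100 = 57/25 L
Solute in mixture 2 = 38% of 3 L = 3*38/100 = 57/50 L
Total solute = 57/25 + 57/50 = 171/50 L
Total volume = 12 + 3 = 15 L
Final concentration = 171/50/15 * 100 = 22.80%

22.80


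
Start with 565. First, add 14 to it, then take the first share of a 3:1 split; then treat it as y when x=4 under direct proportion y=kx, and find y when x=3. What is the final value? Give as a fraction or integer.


Start with 565.
Step 1: Add 14: 565+14=579; split 3:1 first = 579*3/4 = 1737/4
Step 2: Direct prop: k = (1737/4)/4; new y = k*3 = 1737/4*3/4 = 5211/16
Final result = 5211/16

5211/16


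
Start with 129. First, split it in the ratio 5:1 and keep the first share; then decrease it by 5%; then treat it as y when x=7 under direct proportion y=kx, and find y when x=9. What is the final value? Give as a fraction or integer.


Start with 129.
Step 1: Split 5:1, first share = 129 * 5/6 = 215/2
Step 2: Decrease by 5%: 215/2 * 95/100 = 817/8
Step 3: Direct prop: k = (817/8)/7; new y = k*9 = 817/8*9/7 = 7353/56
Final result = 7353/56

7353/56


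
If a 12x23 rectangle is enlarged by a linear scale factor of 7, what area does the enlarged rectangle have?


Original dimensions: 12 x 23
Enlargement factor = 7
New width = 12 * 7 = 84
New height = 23 * 7 = 161
New area = 84 * 161 = 13524

13524


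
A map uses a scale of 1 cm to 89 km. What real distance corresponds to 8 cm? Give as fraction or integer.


Map scale: 1 cm = 89 km
Measured distance on map = 8 cm
Set up proportion: 8 * 89 / 1
= 712 / 1
= 712 km

712


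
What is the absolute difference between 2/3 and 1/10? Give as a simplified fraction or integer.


Simplify: 2/3 = 2/3 and 1/10 = 1/10
Find common denominator: LCD = 30
Convert: 20/30 and 3/30
Difference = |20 - 3|/30 = 17/30
Simplified = 17/30

17/30


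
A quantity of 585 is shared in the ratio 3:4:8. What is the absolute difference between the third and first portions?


Total parts = 3 + 4 + 8 = 15
Value per part = 585 / 15 = 39
Shares: 3*39=117, 4*39=156, 8*39=312
Third share = 312, first share = 117
Difference = |312 - 117| = 195

195


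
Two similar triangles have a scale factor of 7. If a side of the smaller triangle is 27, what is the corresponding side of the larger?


Similar triangles have proportional sides
Scale factor = 7
Smaller side = 27
Corresponding larger side = 27 * 7
= 189

189


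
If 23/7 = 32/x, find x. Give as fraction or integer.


Setting up: 23/7 = 32/x
Cross multiply: 23 * x = 7 * 32
23x = 224
x = 224/23
x = 224/23

224/23


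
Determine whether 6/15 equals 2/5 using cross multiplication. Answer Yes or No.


Cross multiply to check 6/15 = 2/5
Left cross product: 6 * 5 = 30
Right cross product: 15 * 2 = 30
30 = 30
Equal, so proportions match => Yes

Yes


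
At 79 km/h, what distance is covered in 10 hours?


Using distance = speed * time
Speed = 79 km/h
Time = 10 hours
Distance = 79 * 10
= 790 km

790


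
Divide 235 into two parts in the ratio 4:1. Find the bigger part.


Total parts = 4 + 1 = 5
Value per part = 235 / 5 = 47
First share = 4 * 47 = 188
Second share = 1 * 47 = 47
Larger share = 188

188


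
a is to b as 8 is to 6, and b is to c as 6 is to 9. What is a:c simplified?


Given a:b = 8:6 and b:c = 6:9
Make b consistent. Multiply first ratio by 6: a:b = 48:36
Multiply second ratio by 6: b:c = 36:54
Now b = 36 in both, so a:b:c = 48:36:54
Therefore a:c = 48:54
Simplify by GCD: a:c = 8:9

8:9


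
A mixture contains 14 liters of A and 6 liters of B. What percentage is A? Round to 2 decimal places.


Volume of A = 14 L
Volume of B = 6 L
Total volume = 14 + 6 = 20 L
Percentage of A = (14/20) * 100
= 70.00%

70.00


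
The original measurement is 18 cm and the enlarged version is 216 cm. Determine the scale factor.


Original length = 18 cm
Scaled length = 216 cm
Scale factor = 216 / 18
= 12

12


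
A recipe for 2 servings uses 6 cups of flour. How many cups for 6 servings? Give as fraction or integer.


Original: 6 cups for 2 servings
Target servings = 6
Scaling factor = 6/2
New amount = 6 * 6/2
= 36/2
= 18 cups

18


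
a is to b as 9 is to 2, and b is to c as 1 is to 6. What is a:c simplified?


Given a:b = 9:2 and b:c = 1:6
Make b consistent. Multiply first ratio by 1: a:b = 9:2
Multiply second ratio by 2: b:c = 2:12
Now b = 2 in both, so a:b:c = 9:2:12
Therefore a:c = 9:12
Simplify by GCD: a:c = 3:4

3:4


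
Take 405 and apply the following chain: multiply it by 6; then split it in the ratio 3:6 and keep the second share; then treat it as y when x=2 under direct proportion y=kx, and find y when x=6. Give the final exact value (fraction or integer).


Start with 405.
Step 1: Multiply by 6: 405 * 6 = 2430
Step 2: Split 3:6, second share = 2430 * 6/9 = 1620
Step 3: Direct prop: k = (1620)/2; new y = k*6 = 1620*6/2 = 4860
Final result = 4860

4860


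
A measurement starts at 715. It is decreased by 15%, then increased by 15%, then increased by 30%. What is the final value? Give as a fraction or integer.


Start: 715
Step 1: decrease by 15% => multiply by 85/100
  715 * 85/100 = 2431/4
Step 2: increase by 15% => multiply by 115/100
  2431/4 * 115/100 = 55913/80
Step 3: increase by 30% => multiply by 130/100
  55913/80 * 130/100 = 726869/800
Final value = 726869/800

726869/800


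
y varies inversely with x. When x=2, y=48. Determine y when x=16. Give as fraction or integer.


Inverse proportion: y = k/x
Find k: k = 2 * 48 = 96
Compute y at x=16: y = 96/16
y = 6

6


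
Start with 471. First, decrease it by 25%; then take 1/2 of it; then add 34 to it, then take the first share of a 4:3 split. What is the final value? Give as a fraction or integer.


Start with 471.
Step 1: Decrease by 25%: 471 * 75/100 = 1413/4
Step 2: Take 1/2: 1413/4 * 1/2 = 1413/8
Step 3: Add 34: 1413/8+34=1685/8; split 4:3 first = 1685/8*4/7 = 1685/14
Final result = 1685/14

1685/14


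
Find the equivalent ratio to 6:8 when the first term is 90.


Original ratio: 6:8
First term target: 90
Scale factor = 90 / 6 = 15
Multiply second term: 8 * 15 = 120
Equivalent ratio = 90:120

90:120


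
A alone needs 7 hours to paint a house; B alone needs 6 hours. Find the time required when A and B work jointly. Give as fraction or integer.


Rate of A = 1/7 job per hour
Rate of B = 1/6 job per hour
Combined rate = 1/7 + 1/6
Find common denominator: (6 + 7)/(7*6) = 13/42
Combined rate = 13/42 job per hour
Time together = 1 / (13/42) = 42/13 hours

42/13


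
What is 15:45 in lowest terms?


Find GCD(15, 45)
GCD = 15
Divide both by 15: 15/15 = 1, 45/15 = 3
Simplified ratio = 1:3

1:3


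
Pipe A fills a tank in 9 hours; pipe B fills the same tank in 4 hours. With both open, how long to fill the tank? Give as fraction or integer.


Rate of A = 1/9 job per hour
Rate of B = 1/4 job per hour
Combined rate = 1/9 + 1/4
Find common denominator: (4 + 9)/(9*4) = 13/36
Combined rate = 13/36 job per hour
Time together = 1 / (13/36) = 36/13 hours

36/13


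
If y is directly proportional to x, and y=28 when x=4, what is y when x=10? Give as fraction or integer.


Direct proportion: y = kx
Find k: k = 28/4 = 7
Compute y at x=10: y = 7 * 10
y = 70

70


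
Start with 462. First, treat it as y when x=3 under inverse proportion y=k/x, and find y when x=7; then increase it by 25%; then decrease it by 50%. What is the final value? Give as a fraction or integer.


Start with 462.
Step 1: Inverse prop: k = (462)*3; new y = k/7 = 462*3/7 = 198
Step 2: Increase by 25%: 198 * 125/100 = 495/2
Step 3: Decrease by 50%: 495/2 * 50/100 = 495/4
Final result = 495/4

495/4


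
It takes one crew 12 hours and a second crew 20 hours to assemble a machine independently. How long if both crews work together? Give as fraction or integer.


Rate of A = 1/12 job per hour
Rate of B = 1/20 job per hour
Combined rate = 1/12 + 1/20
Find common denominator: (20 + 12)/(12*20) = 32/240
Combined rate = 2/15 job per hour
Time together = 1 / (2/15) = 15/2 hours

15/2


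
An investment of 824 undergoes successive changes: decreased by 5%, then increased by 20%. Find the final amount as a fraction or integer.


Start: 824
Step 1: decrease by 5% => multiply by 95/100
  824 * 95/100 = 3914/5
Step 2: increase by 20% => multiply by 120/100
  3914/5 * 120/100 = 23484/25
Final value = 23484/25

23484/25


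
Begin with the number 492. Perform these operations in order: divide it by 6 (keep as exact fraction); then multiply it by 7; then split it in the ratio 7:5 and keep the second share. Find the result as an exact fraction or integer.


Start with 492.
Step 1: Divide by 6: 492 / 6 = 82
Step 2: Multiply by 7: 82 * 7 = 574
Step 3: Split 7:5, second share = 574 * 5/12 = 1435/6
Final result = 1435/6

1435/6


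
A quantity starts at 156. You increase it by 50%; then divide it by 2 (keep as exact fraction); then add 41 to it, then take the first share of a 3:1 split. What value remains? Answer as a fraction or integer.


Start with 156.
Step 1: Increase by 50%: 156 * 150/100 = 234
Step 2: Divide by 2: 234 / 2 = 117
Step 3: Add 41: 117+41=158; split 3:1 first = 158*3/4 = 237/2
Final result = 237/2

237/2


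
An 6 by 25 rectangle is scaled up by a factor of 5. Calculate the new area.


Original dimensions: 6 x 25
Enlargement factor = 5
New width = 6 * 5 = 30
New height = 25 * 5 = 125
New area = 30 * 125 = 3750

3750


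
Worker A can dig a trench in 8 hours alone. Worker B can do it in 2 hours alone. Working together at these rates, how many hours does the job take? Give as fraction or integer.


Rate of A = 1/8 job per hour
Rate of B = 1/2 job per hour
Combined rate = 1/8 + 1/2
Find common denominator: (2 + 8)/(8*2) = 10/16
Combined rate = 5/8 job per hour
Time together = 1 / (5/8) = 8/5 hours

8/5


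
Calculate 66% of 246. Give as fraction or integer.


Compute 66% of 246
Convert percentage: 66% = 66/100
Multiply: 246 * 66/100
= 16236/100
= 4059/25

4059/25


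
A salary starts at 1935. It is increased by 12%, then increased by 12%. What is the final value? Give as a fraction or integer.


Start: 1935
Step 1: increase by 12% => multiply by 112/100
  1935 * 112/100 = 10836/5
Step 2: increase by 12% => multiply by 112/100
  10836/5 * 112/100 = 303408/125
Final value = 303408/125

303408/125


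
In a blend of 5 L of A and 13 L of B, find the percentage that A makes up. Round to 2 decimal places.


Volume of A = 5 L
Volume of B = 13 L
Total volume = 5 + 13 = 18 L
Percentage of A = (5/18) * 100
= 27.78%

27.78


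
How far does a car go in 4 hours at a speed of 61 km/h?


Using distance = speed * time
Speed = 61 km/h
Time = 4 hours
Distance = 61 * 4
= 244 km

244


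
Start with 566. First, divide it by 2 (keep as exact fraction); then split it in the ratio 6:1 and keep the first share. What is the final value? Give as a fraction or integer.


Start with 566.
Step 1: Divide by 2: 566 / 2 = 283
Step 2: Split 6:1, first share = 283 * 6/7 = 1698/7
Final result = 1698/7

1698/7


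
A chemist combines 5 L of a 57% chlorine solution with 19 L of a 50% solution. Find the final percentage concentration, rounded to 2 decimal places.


Solute in mixture 1 = 57% of 5 L = 5*57/100 = 57/20 L
Solute in mixture 2 = 50% of 19 L = 19*50/100 = 19/2 L
Total solute = 57/20 + 19/2 = 247/20 L
Total volume = 5 + 19 = 24 L
Final concentration = 247/20/24 * 100 = 51.46%

51.46


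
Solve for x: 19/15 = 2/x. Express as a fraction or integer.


Setting up: 19/15 = 2/x
Cross multiply: 19 * x = 15 * 2
19x = 30
x = 30/19
x = 30/19

30/19


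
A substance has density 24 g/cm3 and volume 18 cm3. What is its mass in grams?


Using mass = density * volume
Density = 24 g/cm3
Volume = 18 cm3
Mass = 24 * 18
= 432 g

432


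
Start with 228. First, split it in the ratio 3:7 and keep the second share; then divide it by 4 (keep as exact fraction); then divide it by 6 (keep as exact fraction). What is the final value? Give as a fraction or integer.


Start with 228.
Step 1: Split 3:7, second share = 228 * 7/10 = 798/5
Step 2: Divide by 4: 798/5 / 4 = 399/10
Step 3: Divide by 6: 399/10 / 6 = 133/20
Final result = 133/20

133/20


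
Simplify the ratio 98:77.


Find GCD(98, 77)
GCD = 7
Divide both by 7: 98/7 = 14, 77/7 = 11
Simplified ratio = 14:11

14:11


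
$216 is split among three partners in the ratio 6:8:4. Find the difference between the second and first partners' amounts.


Total parts = 6 + 8 + 4 = 18
Value per part = 216 / 18 = 12
Shares: 6*12=72, 8*12=96, 4*12=48
Second share = 96, first share = 72
Difference = |96 - 72| = 24

24


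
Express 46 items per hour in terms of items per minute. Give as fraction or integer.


Converting from per hour to per minute
Rate = 46 items per hour
Divide by 60: 46/60
= 23/30 items per minute

23/30


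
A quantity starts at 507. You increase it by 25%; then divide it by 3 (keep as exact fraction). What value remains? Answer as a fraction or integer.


Start with 507.
Step 1: Increase by 25%: 507 * 125/100 = 2535/4
Step 2: Divide by 3: 2535/4 / 3 = 845/4
Final result = 845/4

845/4


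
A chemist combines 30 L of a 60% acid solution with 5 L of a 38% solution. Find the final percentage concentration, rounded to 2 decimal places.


Solute in mixture 1 = 60% of 30 L = 30*60/100 = 18 L
Solute in mixture 2 = 38% of 5 L = 5*38/100 = 19/10 L
Total solute = 18 + 19/10 = 199/10 L
Total volume = 30 + 5 = 35 L
Final concentration = 199/10/35 * 100 = 56.86%

56.86


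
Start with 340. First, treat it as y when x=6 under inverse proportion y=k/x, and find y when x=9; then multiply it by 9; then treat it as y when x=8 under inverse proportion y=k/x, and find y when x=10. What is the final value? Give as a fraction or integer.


Start with 340.
Step 1: Inverse prop: k = (340)*6; new y = k/9 = 340*6/9 = 680/3
Step 2: Multiply by 9: 680/3 * 9 = 2040
Step 3: Inverse prop: k = (2040)*8; new y = k/10 = 2040*8/10 = 1632
Final result = 1632

1632


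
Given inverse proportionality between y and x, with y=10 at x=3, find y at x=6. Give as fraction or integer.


Inverse proportion: y = k/x
Find k: k = 3 * 10 = 30
Compute y at x=6: y = 30/6
y = 5

5


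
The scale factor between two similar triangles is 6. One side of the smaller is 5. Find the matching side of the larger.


Similar triangles have proportional sides
Scale factor = 6
Smaller side = 5
Corresponding larger side = 5 * 6
= 30

30


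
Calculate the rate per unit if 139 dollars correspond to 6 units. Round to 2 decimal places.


Total dollars = 139
Number of units = 6
Unit rate = 139 / 6
= 23.17 dollars per unit

23.17


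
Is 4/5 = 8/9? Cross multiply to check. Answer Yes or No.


Cross multiply to check 4/5 = 8/9
Left cross product: 4 * 9 = 36
Right cross product: 5 * 8 = 40
36 != 40
Not equal, so proportions differ => No

No


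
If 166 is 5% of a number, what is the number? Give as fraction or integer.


Given: 166 is 5% of the whole
Set up: 166 = 5/100 * whole
whole = 166 * 100 / 5
whole = 16600 / 5
whole = 3320

3320


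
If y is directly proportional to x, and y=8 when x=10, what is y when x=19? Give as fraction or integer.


Direct proportion: y = kx
Find k: k = 8/10 = 4/5
Compute y at x=19: y = 4/5 * 19
y = 76/5

76/5


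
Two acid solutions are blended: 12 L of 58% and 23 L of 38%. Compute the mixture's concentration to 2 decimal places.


Solute in mixture 1 = 58% of 12 L = 12*58/100 = 174/25 L
Solute in mixture 2 = 38% of 23 L = 23*38/100 = 437/50 L
Total solute = 174/25 + 437/50 = 157/10 L
Total volume = 12 + 23 = 35 L
Final concentration = 157/10/35 * 100 = 44.86%

44.86
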